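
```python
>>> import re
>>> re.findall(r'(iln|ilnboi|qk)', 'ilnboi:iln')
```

['iln', 'iln']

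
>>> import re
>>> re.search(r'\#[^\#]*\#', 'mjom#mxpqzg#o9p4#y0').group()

'#mxpqzg#'

Unlike `match`, `search` isn't anchored — it looks for the pattern anywhere in the string.
The match spans [4:12] → '#mxpqzg#'.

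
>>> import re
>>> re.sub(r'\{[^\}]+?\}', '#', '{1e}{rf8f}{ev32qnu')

`sub` substitutes '#' at each match site.

'##{ev32qnu'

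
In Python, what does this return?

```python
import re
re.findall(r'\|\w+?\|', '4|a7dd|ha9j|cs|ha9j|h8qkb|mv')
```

['|a7dd|', '|cs|', '|h8qkb|']

With no groups in the pattern, `findall` gives back each whole match — 3 here.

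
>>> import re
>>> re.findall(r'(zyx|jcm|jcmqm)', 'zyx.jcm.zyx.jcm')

['zyx', 'jcm', 'zyx', 'jcm']

Matches: at [0:3] match 'zyx', group 1 = 'zyx'; at [4:7] match 'jcm', group 1 = 'jcm'; at [8:11] match 'zyx', group 1 = 'zyx'; at [12:15] match 'jcm', group 1 = 'jcm'.
With a single group, `findall` returns only what that group captured — 4 items.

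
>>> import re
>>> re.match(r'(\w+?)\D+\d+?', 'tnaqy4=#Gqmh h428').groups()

('t',)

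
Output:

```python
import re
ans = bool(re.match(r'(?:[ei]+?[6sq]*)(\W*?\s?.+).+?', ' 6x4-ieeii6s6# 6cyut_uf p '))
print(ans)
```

False

The pattern matches one or more of one of [ei] (lazy), then zero or more of one of [6sq] (non-capturing group); then zero or more of a non-word character (lazy), then optionally whitespace, then one or more of any character (captured); then one or more of any character (lazy).
`re.match` won't scan ahead — the pattern has to work from the very first character.
Here the pattern fails at index 0, so the call returns None, and `bool(None)` is False.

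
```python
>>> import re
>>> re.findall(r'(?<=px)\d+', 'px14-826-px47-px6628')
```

Because the assertion is zero-width, the text it checks is not consumed and won't appear in the result.
Matches: at [2:4] → '14'; at [11:13] → '47'; at [16:20] → '6628'.
No capturing groups, so `findall` returns the 3 full match strings.

['14', '47', '6628']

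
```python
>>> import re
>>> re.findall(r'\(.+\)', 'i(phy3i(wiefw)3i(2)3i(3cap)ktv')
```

['(phy3i(wiefw)3i(2)3i(3cap)']

No capturing groups, so `findall` returns the 1 full match string.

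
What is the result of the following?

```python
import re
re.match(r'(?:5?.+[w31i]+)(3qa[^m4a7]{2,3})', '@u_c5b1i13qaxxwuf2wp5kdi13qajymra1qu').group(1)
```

Pattern: optionally a literal '5', then one or more of any character, then one or more of one of [w31i] (non-capturing group); then the literal '3qa', then 2 to 3 of any character except [m4a7] (captured).
`match` is anchored at position 0; if the pattern doesn't fit there, it returns None.
The match spans [0:30] → '@u_c5b1i13qaxxwuf2wp5kdi13qajy'.
Captured: group 1 = '3qajy'.

'3qajy'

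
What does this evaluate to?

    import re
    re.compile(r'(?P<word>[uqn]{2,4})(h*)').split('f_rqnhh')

['f_r', 'qn', 'hh', '']

The group in the pattern means `split` returns the separators' captures alongside the pieces.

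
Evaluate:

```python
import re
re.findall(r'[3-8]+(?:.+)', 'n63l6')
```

['63l6']

The pattern matches one or more of a character in [3-8]; then one or more of any character (non-capturing group).
Scanning left to right: at [1:5] → '63l6'.
No capturing groups, so `findall` returns the 1 full match string.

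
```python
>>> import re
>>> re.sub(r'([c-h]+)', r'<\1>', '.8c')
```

The pattern matches one or more of a character in [c-h] (captured).
`\1` in the replacement pulls in group 1's text for each match.

'.8<c>'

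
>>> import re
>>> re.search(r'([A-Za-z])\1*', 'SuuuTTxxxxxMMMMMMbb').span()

After group 1 captures some text, `\1` only succeeds where that same text appears again.
`re.search` tries every starting position until one works.
The match spans [0:1] → 'S'.
Captured: group 1 = 'S'.

(0, 1)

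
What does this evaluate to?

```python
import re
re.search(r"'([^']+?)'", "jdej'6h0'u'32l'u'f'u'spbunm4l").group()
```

"'6h0'"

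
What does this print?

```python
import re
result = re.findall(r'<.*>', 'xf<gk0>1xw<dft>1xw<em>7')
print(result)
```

Walking the string: at [2:22] → '<gk0>1xw<dft>1xw<em>'.
With no groups in the pattern, `findall` gives back each whole match — 1 here.

['<gk0>1xw<dft>1xw<em>']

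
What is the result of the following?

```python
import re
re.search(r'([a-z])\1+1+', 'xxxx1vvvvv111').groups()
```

('x',)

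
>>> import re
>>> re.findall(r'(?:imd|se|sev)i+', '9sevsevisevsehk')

['sevi']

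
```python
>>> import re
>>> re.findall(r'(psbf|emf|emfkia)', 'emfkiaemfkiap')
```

Alternation isn't longest-match — the leftmost alternative that fits at this position is chosen.
Because there's exactly one group, `findall` drops the full match and keeps group 1 from each hit.

['emf', 'emf']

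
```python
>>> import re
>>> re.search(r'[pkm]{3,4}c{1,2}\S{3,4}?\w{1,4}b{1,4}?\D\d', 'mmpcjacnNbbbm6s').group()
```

The pattern matches 3 to 4 of one of [pkm], then 1 to 2 of the literal 'c', then 3 to 4 of a non-whitespace character (lazy); then 1 to 4 of a word character, then 1 to 4 of a literal 'b' (lazy); then a non-digit, then a digit.
`search` walks the string left to right and returns the first match it finds.
The match spans [0:14] → 'mmpcjacnNbbbm6'.

'mmpcjacnNbbbm6'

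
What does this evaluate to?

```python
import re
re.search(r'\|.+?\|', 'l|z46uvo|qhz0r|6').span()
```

A `+?`/`*?`/`{m,n}?` starts at its minimum and grows only as far as needed for what follows to match.
`re.search` tries every starting position until one works.
The match spans [1:9] → '|z46uvo|'.

(1, 9)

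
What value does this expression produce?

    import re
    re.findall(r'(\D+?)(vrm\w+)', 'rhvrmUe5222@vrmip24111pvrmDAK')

This matches one or more of a non-digit (lazy) (captured); then the literal 'vrm', then one or more of a word character (captured).
Scanning left to right: at [0:11] match 'rhvrmUe5222', groups = ('rh', 'vrmUe5222'); at [11:29] match '@vrmip24111pvrmDAK', groups = ('@', 'vrmip24111pvrmDAK').
2 groups means each result is a tuple of 2 captured strings — 2 here.

[('rh', 'vrmUe5222'), ('@', 'vrmip24111pvrmDAK')]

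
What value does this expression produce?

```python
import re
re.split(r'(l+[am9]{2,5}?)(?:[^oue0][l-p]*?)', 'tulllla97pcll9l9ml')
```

Pattern: one or more of the literal 'l', then 2 to 5 of one of [am9] (lazy) (captured); then any character except [oue0], then zero or more of a character in [l-p] (lazy) (non-capturing group).
Matches to split on: at [2:9] → 'lllla97'; at [14:18] → 'l9ml'.
The group in the pattern means `split` returns the separators' captures alongside the pieces.

['tu', 'lllla9', 'pcll9', 'l9m', '']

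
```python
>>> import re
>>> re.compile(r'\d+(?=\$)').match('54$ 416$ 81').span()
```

Because the assertion is zero-width, the text it checks is not consumed and won't appear in the result.
`re.match` only tries the pattern at the start of the string.
The match spans [0:2] → '54'.

(0, 2)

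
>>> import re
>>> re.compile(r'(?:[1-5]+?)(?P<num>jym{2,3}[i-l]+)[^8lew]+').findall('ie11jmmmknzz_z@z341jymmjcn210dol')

One capturing group, so `findall` returns just the captured substring from the one match — 1 in all.

['jymmj']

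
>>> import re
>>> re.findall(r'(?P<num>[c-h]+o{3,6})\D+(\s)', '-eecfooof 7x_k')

With 2 capturing groups, `findall` returns a 2-tuple per match.

[('eecfooo', ' ')]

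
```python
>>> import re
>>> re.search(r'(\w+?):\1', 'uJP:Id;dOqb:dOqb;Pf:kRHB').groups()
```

The match spans [7:16] → 'dOqb:dOqb'.
Captured: group 1 = 'dOqb'.

('dOqb',)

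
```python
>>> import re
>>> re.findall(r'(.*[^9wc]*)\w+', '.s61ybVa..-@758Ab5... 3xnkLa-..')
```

['.s61ybVa..-@758Ab5... 3xnkL']

Pattern: zero or more of any character, then zero or more of any character except [9wc] (captured); then one or more of a word character.
Scanning left to right: at [0:28] match '.s61ybVa..-@758Ab5... 3xnkLa', group 1 = '.s61ybVa..-@758Ab5... 3xnkL'.
Because there's exactly one group, `findall` drops the full match and keeps group 1 from the one hit.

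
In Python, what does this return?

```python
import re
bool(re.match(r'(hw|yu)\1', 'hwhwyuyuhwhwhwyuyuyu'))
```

True

`\1` has to match the exact text group 1 already captured.
`re.match` won't scan ahead — the pattern has to work from the very first character.
The match spans [0:4] → 'hwhw'.
Captured: group 1 = 'hw'.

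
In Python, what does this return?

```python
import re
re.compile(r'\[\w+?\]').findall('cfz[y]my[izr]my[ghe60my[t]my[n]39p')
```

['[y]', '[izr]', '[t]', '[n]']

With no groups in the pattern, `findall` gives back each whole match — 4 here.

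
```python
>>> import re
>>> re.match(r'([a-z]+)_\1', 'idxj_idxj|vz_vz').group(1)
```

'idxj'

The match spans [0:9] → 'idxj_idxj'.
Captured: group 1 = 'idxj'.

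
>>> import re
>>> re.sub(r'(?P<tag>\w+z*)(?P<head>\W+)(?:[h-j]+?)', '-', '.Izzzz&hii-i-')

'.---'

The pattern matches one or more of a word character, then zero or more of a literal 'z' (captured as 'tag'); then one or more of a non-word character (captured as 'head'); then one or more of a character in [h-j] (lazy) (non-capturing group).
A `+?`/`*?`/`{m,n}?` starts at its minimum and grows only as far as needed for what follows to match.
Matches: at [1:8] → 'Izzzz&h'; at [8:12] → 'ii-i'.
Every occurrence is swapped for '-'.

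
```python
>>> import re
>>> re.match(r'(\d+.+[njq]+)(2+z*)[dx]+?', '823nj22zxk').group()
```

This matches one or more of a digit, then one or more of any character, then one or more of one of [njq] (captured); then one or more of the literal '2', then zero or more of the literal 'z' (captured); then one or more of one of [dx] (lazy).
`re.match` only tries the pattern at the start of the string.
The match spans [0:9] → '823nj22zx'.
Captured: group 1 = '823nj', group 2 = '22z'.

'823nj22zx'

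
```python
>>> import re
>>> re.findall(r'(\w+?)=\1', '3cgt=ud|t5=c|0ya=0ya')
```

['0ya']

After group 1 captures some text, `\1` only succeeds where that same text appears again.
One capturing group, so `findall` returns just the captured substring from the one match — 1 in all.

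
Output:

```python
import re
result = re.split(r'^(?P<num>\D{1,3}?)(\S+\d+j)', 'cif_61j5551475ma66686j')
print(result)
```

['', 'c', 'if_61j5551475ma66686j', '']

Pattern: anchored at the start of the string; then 1 to 3 of a non-digit (lazy) (captured as 'num'); then one or more of a non-whitespace character, then one or more of a digit, then the literal 'j' (captured).
The group in the pattern means `split` returns the separators' captures alongside the pieces.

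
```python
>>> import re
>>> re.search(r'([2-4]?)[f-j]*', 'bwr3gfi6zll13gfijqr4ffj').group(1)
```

This matches optionally a character in [2-4] (captured); then zero or more of a character in [f-j].
`re.search` tries every starting position until one works.
The match spans [0:0] → ''.
Captured: group 1 = ''.

''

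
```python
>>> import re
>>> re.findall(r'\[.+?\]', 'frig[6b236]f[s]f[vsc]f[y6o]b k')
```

['[6b236]', '[s]', '[vsc]', '[y6o]']

Scanning left to right: at [4:11] → '[6b236]'; at [12:15] → '[s]'; at [16:21] → '[vsc]'; at [22:27] → '[y6o]'.
Since nothing is captured, `findall` lists the 4 matched substrings directly.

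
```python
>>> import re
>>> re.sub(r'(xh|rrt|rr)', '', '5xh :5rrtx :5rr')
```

'5 :5x :5'

`|` is ordered: at each position the engine commits to the first alternative that works.
Matches: at [1:3] → 'xh'; at [6:9] → 'rrt'; at [13:15] → 'rr'.
Each match is replaced by ''.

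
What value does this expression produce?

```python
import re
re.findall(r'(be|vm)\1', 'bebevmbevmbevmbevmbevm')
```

['be']

The backreference `\1` re-matches whatever the first group consumed, character for character.
Because there's exactly one group, `findall` drops the full match and keeps group 1 from the one hit.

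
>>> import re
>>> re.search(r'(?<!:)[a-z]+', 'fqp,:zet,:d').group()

`(?!…)`/`(?<!…)` only lets a position through if the neighbouring text does NOT match; no characters are consumed.
The match spans [0:3] → 'fqp'.

'fqp'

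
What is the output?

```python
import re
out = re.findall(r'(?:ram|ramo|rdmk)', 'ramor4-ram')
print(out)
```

Alternation tries branches left to right and keeps the first one that lets the overall match succeed at that position.
`findall` yields the raw match text (2 of them) because the pattern has no groups.

['ram', 'ram']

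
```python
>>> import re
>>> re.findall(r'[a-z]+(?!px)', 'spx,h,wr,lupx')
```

A negative assertion filters positions out without eating any characters.
With no groups in the pattern, `findall` gives back each whole match — 4 here.

['spx', 'h', 'wr', 'lupx']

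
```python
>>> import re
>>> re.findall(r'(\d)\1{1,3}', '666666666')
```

The backreference `\1` re-matches whatever the first group consumed, character for character.
Matches: at [0:4] match '6666', group 1 = '6'; at [4:8] match '6666', group 1 = '6'.
Because there's exactly one group, `findall` drops the full match and keeps group 1 from each hit.

['6', '6']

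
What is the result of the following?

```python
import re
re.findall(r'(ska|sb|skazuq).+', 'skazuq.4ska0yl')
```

['ska']

Branches in `(...|...)` are attempted left-to-right; the first branch that allows the whole pattern to succeed is taken.
With a single group, `findall` returns only what that group captured — 1 item.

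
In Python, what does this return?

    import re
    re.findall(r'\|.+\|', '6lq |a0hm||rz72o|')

['|a0hm||rz72o|']

With no groups in the pattern, `findall` gives back each whole match — 1 here.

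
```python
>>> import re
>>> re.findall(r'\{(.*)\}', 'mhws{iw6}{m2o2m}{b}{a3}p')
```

['iw6}{m2o2m}{b}{a3']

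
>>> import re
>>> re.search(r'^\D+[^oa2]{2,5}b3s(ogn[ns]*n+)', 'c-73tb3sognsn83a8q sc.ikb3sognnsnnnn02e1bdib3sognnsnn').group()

'c-73tb3sognsn'

The pattern matches anchored at the start of the string; then one or more of a non-digit; then 2 to 5 of any character except [oa2], then the literal 'b3s'; then the literal 'ogn', then zero or more of one of [ns], then one or more of the literal 'n' (captured).
`re.search` scans for the first position where the pattern succeeds.
The match spans [0:13] → 'c-73tb3sognsn'.
Captured: group 1 = 'ognsn'.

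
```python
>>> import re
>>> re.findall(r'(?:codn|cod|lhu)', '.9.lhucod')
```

['lhu', 'cod']

Walking the string: at [3:6] → 'lhu'; at [6:9] → 'cod'.
Since nothing is captured, `findall` lists the 2 matched substrings directly.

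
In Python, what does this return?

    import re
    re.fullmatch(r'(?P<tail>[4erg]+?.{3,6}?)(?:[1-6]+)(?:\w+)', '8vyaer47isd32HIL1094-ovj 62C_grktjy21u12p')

`re.fullmatch` requires the pattern to consume the entire string.
Here the pattern can't cover the whole string, so the call returns None.

None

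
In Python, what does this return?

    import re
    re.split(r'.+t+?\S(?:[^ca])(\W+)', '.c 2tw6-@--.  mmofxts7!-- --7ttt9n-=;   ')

Pattern: one or more of any character, then one or more of the literal 't' (lazy), then a non-whitespace character; then any character except [ca] (non-capturing group); then one or more of a non-word character (captured).
With a capturing group present, the delimiter's captured portion is kept in the result list.

['', '-=;   ', '']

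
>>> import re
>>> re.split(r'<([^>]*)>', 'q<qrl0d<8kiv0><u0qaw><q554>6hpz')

With a capturing group present, the delimiter's captured portion is kept in the result list.

['q', 'qrl0d<8kiv0', '', 'u0qaw', '', 'q554', '6hpz']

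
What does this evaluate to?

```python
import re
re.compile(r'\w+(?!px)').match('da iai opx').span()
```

(0, 2)

`(?!…)`/`(?<!…)` only lets a position through if the neighbouring text does NOT match; no characters are consumed.
`re.match` only tries the pattern at the start of the string.
The match spans [0:2] → 'da'.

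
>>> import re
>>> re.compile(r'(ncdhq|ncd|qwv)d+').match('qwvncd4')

None

`match` is anchored at position 0; if the pattern doesn't fit there, it returns None.
Here the pattern fails at index 0, so the call returns None.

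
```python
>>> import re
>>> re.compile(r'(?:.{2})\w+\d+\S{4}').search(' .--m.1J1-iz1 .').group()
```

The pattern matches exactly 2 of any character (non-capturing group); then one or more of a word character, then one or more of a digit, then exactly 4 of a non-whitespace character.
Unlike `match`, `search` isn't anchored — it looks for the pattern anywhere in the string.
The match spans [4:13] → 'm.1J1-iz1'.

'm.1J1-iz1'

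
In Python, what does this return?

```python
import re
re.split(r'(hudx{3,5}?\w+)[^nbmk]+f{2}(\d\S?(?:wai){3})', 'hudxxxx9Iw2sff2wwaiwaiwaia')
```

Pattern: the literal 'hud', then 3 to 5 of a literal 'x' (lazy), then one or more of a word character (captured); then one or more of any character except [nbmk], then exactly 2 of the literal 'f'; then a digit, then optionally a non-whitespace character, then the literal 'wai' repeated 3 times (captured).
Matches to split on: at [0:25] → 'hudxxxx9Iw2sff2wwaiwaiwai'.
The group in the pattern means `split` returns the separators' captures alongside the pieces.

['', 'hudxxxx9Iw2', '2wwaiwaiwai', 'a']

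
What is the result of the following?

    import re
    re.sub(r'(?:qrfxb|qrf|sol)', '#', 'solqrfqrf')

'###'

`sub` substitutes '#' at each match site.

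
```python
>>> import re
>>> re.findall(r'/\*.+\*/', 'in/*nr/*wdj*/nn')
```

['/*nr/*wdj*/']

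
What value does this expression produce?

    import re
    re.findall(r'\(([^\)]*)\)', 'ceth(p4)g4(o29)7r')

Scanning left to right: at [4:8] match '(p4)', group 1 = 'p4'; at [10:15] match '(o29)', group 1 = 'o29'.
With a single group, `findall` returns only what that group captured — 2 items.

['p4', 'o29']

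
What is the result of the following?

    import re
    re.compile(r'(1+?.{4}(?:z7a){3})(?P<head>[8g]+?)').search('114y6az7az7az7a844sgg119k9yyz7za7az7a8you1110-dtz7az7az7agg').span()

The pattern matches one or more of a literal '1' (lazy), then exactly 4 of any character, then the literal 'z7a' repeated 3 times (captured); then one or more of one of [8g] (lazy) (captured as 'head').
The match spans [0:16] → '114y6az7az7az7a8'.

(0, 16)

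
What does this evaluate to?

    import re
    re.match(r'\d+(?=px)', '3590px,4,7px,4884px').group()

'3590'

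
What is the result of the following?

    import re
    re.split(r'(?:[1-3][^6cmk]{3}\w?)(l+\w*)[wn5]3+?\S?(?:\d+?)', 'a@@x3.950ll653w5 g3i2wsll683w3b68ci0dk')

['a@@x', 'll6', ' g', 'll683', '8ci0dk']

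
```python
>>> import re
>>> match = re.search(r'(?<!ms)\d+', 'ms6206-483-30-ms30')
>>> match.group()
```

Because the assertion is negative and zero-width, positions next to the forbidden text are skipped.
`re.search` scans for the first position where the pattern succeeds.
The match spans [3:6] → '206'.

'206'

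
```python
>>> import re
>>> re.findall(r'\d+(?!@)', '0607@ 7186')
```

Because the assertion is negative and zero-width, positions next to the forbidden text are skipped.
Matches: at [0:3] → '060'; at [6:10] → '7186'.
With no groups in the pattern, `findall` gives back each whole match — 2 here.

['060', '7186']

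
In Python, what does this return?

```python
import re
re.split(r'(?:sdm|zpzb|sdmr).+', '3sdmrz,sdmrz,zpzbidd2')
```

['3', '']

Matches to split on: at [1:21] → 'sdmrz,sdmrz,zpzbidd2'.
Each match becomes a cut point; 2 segments remain.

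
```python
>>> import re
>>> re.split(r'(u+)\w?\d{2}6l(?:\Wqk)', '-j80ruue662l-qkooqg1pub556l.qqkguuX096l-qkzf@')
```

Pattern: one or more of a literal 'u' (captured); then optionally a word character, then exactly 2 of a digit, then the literal '6l'; then a non-word character, then the literal 'qk' (non-capturing group).
The group in the pattern means `split` returns the separators' captures alongside the pieces.

['-j80ruue662l-qkooqg1pub556l.qqkg', 'uu', 'zf@']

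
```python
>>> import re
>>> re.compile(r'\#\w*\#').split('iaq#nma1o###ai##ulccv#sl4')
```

Splitting on the pattern gives 4 pieces.

['iaq', '', 'ai', 'ulccv#sl4']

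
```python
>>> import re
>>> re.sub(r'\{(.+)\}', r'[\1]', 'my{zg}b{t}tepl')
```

Matches: at [2:10] → '{zg}b{t}'.
`\1` in the replacement pulls in group 1's text for each match.

'my[zg}b{t]tepl'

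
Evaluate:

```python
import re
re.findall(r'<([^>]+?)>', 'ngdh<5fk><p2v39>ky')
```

['5fk', 'p2v39']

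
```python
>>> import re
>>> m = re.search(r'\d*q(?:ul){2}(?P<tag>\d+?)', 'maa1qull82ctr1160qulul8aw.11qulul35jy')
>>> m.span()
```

(13, 23)

The pattern matches zero or more of a digit; then a literal 'q', then the literal 'ul' repeated 2 times; then one or more of a digit (lazy) (captured as 'tag').
`re.search` scans for the first position where the pattern succeeds.
The match spans [13:23] → '1160qulul8'.
Captured: group 1 = '8'.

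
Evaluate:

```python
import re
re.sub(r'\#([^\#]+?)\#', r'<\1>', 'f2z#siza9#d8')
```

Matches: at [3:10] → '#siza9#'.
The replacement refers to a captured group, so each match is rewritten using its own captured text.

'f2z<siza9>d8'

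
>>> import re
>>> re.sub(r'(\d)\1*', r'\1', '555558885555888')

'5858'

The backreference `\1` re-matches whatever the first group consumed, character for character.
The replacement refers to a captured group, so each match is rewritten using its own captured text.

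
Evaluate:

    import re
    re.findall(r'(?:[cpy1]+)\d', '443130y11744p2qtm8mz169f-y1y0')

The pattern matches one or more of one of [cpy1] (non-capturing group); then a digit.
Walking the string: at [3:5] → '13'; at [6:10] → 'y117'; at [12:14] → 'p2'; at [20:22] → '16'; at [25:29] → 'y1y0'.
Since nothing is captured, `findall` lists the 5 matched substrings directly.

['13', 'y117', 'p2', '16', 'y1y0']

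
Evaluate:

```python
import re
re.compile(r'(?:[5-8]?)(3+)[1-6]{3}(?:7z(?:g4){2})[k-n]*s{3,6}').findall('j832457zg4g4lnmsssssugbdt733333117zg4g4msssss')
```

['3', '3333']

One capturing group, so `findall` returns just the captured substring from each match — 2 in all.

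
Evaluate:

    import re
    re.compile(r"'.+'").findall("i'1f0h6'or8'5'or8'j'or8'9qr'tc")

["'1f0h6'or8'5'or8'j'or8'9qr'"]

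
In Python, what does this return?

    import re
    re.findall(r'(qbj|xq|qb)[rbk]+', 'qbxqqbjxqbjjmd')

['xq']

Matches: at [7:10] match 'xqb', group 1 = 'xq'.
With a single group, `findall` returns only what that group captured — 1 item.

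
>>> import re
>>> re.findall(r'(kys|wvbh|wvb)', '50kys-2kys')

['kys', 'kys']

Scanning left to right: at [2:5] match 'kys', group 1 = 'kys'; at [7:10] match 'kys', group 1 = 'kys'.
With a single group, `findall` returns only what that group captured — 2 items.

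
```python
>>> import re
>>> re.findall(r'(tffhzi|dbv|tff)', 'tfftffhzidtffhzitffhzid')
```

['tff', 'tffhzi', 'tffhzi', 'tffhzi']

Alternation tries branches left to right and keeps the first one that lets the overall match succeed at that position.
Scanning left to right: at [0:3] match 'tff', group 1 = 'tff'; at [3:9] match 'tffhzi', group 1 = 'tffhzi'; at [10:16] match 'tffhzi', group 1 = 'tffhzi'; at [16:22] match 'tffhzi', group 1 = 'tffhzi'.
With a single group, `findall` returns only what that group captured — 4 items.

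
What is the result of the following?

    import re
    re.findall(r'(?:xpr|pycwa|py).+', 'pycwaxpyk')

['pycwaxpyk']

Scanning left to right: at [0:9] → 'pycwaxpyk'.
With no groups in the pattern, `findall` gives back each whole match — 1 here.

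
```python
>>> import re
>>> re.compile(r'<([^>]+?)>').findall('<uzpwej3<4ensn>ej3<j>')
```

['uzpwej3<4ensn', 'j']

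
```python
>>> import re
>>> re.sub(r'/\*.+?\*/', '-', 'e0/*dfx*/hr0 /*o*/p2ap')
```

'e0-hr0 -p2ap'

Every occurrence is swapped for '-'.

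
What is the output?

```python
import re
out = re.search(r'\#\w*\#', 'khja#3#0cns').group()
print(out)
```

#3#

`re.search` tries every starting position until one works.
The match spans [4:7] → '#3#'.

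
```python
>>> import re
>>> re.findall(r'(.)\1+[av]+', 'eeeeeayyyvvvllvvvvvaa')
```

After group 1 captures some text, `\1` only succeeds where that same text appears again.
Because there's exactly one group, `findall` drops the full match and keeps group 1 from each hit.

['e', 'y', 'l']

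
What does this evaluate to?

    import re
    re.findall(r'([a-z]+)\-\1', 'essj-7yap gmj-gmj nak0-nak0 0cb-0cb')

['gmj']

`\1` is not a pattern — it's the concrete string captured by group 1, re-applied verbatim.
Matches: at [10:17] match 'gmj-gmj', group 1 = 'gmj'.
`findall` collects group 1 from the one match (1 total).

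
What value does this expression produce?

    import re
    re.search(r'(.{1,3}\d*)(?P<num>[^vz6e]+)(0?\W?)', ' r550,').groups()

Pattern: 1 to 3 of any character, then zero or more of a digit (captured); then one or more of any character except [vz6e] (captured as 'num'); then optionally a literal '0', then optionally a non-word character (captured).
`search` walks the string left to right and returns the first match it finds.
The match spans [0:6] → ' r550,'.
Captured: group 1 = ' r550', group 2 = ',', group 3 = ''.

(' r550', ',', '')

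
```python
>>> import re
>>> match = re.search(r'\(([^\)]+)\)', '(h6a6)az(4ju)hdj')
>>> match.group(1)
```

'h6a6'

The match spans [0:6] → '(h6a6)'.
Captured: group 1 = 'h6a6'.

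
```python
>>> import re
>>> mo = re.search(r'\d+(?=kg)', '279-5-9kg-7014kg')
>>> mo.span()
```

(6, 7)

The positive lookaround only admits positions where the adjacent text matches; those characters stay outside the span.
The match spans [6:7] → '9'.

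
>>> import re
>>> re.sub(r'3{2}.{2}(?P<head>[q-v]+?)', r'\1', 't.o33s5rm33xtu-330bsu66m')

Pattern: exactly 2 of a literal '3'; then exactly 2 of any character; then one or more of a character in [q-v] (lazy) (captured as 'head').
Matches: at [3:8] → '33s5r'; at [9:14] → '33xtu'; at [15:20] → '330bs'.
The replacement refers to a captured group, so each match is rewritten using its own captured text.

't.ormu-su66m'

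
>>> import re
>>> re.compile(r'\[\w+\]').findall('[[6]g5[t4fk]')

['[6]', '[t4fk]']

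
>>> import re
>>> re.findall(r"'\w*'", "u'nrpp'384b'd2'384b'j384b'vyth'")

Walking the string: at [1:7] → "'nrpp'"; at [11:15] → "'d2'"; at [19:26] → "'j384b'".
Since nothing is captured, `findall` lists the 3 matched substrings directly.

["'nrpp'", "'d2'", "'j384b'"]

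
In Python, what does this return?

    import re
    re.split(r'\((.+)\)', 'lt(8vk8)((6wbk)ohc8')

With a capturing group present, the delimiter's captured portion is kept in the result list.

['lt', '8vk8)((6wbk', 'ohc8']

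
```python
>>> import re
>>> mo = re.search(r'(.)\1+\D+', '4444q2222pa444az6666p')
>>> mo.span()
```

The backreference `\1` re-matches whatever the first group consumed, character for character.
`re.search` scans for the first position where the pattern succeeds.
The match spans [0:5] → '4444q'.
Captured: group 1 = '4'.

(0, 5)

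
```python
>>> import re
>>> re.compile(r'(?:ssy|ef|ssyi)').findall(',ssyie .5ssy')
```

Alternation tries branches left to right and keeps the first one that lets the overall match succeed at that position.
No capturing groups, so `findall` returns the 2 full match strings.

['ssy', 'ssy']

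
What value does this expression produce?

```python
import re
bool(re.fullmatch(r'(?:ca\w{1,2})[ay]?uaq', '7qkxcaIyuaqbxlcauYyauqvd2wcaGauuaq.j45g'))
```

False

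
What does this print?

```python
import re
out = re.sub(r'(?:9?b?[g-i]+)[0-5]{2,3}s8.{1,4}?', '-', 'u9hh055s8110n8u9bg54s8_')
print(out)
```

This matches optionally a literal '9', then optionally a literal 'b', then one or more of a character in [g-i] (non-capturing group); then 2 to 3 of a character in [0-5], then the literal 's8', then 1 to 4 of any character (lazy).
The `?` after the quantifier makes it lazy — it takes as little as possible before letting the rest of the pattern try.
Matches: at [1:10] → '9hh055s81'; at [15:23] → '9bg54s8_'.
Each match is replaced by '-'.

u-10n8u-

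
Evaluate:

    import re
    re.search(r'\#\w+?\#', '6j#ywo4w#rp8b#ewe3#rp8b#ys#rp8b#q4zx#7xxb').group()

The match spans [2:9] → '#ywo4w#'.

'#ywo4w#'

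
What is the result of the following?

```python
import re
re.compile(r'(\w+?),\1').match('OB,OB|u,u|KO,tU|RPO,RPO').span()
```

(0, 5)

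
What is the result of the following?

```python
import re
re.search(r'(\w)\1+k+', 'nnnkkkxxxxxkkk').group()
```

'nnnkkk'

A backreference is literal: `\1` must see the identical characters the first group matched.
The match spans [0:6] → 'nnnkkk'.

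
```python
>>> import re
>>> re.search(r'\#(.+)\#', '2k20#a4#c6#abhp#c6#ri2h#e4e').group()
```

'#a4#c6#abhp#c6#ri2h#'

`re.search` scans for the first position where the pattern succeeds.
The match spans [4:24] → '#a4#c6#abhp#c6#ri2h#'.
Captured: group 1 = 'a4#c6#abhp#c6#ri2h'.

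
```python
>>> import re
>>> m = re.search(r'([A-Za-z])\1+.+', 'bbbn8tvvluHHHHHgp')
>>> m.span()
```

The backreference `\1` re-matches whatever the first group consumed, character for character.
The match spans [0:17] → 'bbbn8tvvluHHHHHgp'.

(0, 17)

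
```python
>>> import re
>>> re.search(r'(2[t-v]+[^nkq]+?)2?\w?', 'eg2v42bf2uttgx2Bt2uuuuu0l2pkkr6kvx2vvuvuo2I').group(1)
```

Pattern: the literal '2', then one or more of a character in [t-v], then one or more of any character except [nkq] (lazy) (captured); then optionally the literal '2', then optionally a word character.
Because the quantifier is non-greedy, it stops expanding at the earliest point where the rest of the pattern can succeed.
`re.search` tries every starting position until one works.
The match spans [2:7] → '2v42b'.
Captured: group 1 = '2v4'.

'2v4'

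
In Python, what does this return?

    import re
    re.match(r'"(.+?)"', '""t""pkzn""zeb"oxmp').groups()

('"t',)

The match spans [0:4] → '""t"'.
Captured: group 1 = '"t'.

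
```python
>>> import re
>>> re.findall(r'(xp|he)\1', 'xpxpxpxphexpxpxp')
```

['xp', 'xp', 'xp']

After group 1 captures some text, `\1` only succeeds where that same text appears again.
Matches: at [0:4] match 'xpxp', group 1 = 'xp'; at [4:8] match 'xpxp', group 1 = 'xp'; at [10:14] match 'xpxp', group 1 = 'xp'.
With a single group, `findall` returns only what that group captured — 3 items.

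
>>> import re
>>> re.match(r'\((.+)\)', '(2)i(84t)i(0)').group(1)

The match spans [0:13] → '(2)i(84t)i(0)'.
Captured: group 1 = '2)i(84t)i(0'.

'2)i(84t)i(0'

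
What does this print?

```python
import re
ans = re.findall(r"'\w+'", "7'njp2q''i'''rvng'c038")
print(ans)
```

["'njp2q'", "'i'", "'rvng'"]

Walking the string: at [1:8] → "'njp2q'"; at [8:11] → "'i'"; at [12:18] → "'rvng'".
With no groups in the pattern, `findall` gives back each whole match — 3 here.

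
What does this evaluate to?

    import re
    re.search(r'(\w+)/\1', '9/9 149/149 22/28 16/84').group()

The backreference `\1` re-matches whatever the first group consumed, character for character.
`search` walks the string left to right and returns the first match it finds.
The match spans [0:3] → '9/9'.
Captured: group 1 = '9'.

'9/9'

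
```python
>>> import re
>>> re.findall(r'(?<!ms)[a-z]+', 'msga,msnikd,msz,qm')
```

['msga', 'msnikd', 'msz', 'qm']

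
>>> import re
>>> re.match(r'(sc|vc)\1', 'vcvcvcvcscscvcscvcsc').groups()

('vc',)

After group 1 captures some text, `\1` only succeeds where that same text appears again.
With `match`, the pattern is implicitly anchored at the beginning.
The match spans [0:4] → 'vcvc'.
Captured: group 1 = 'vc'.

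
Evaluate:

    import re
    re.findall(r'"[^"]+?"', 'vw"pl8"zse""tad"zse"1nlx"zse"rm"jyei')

['"pl8"', '"tad"', '"1nlx"', '"rm"']

Scanning left to right: at [2:7] → '"pl8"'; at [11:16] → '"tad"'; at [19:25] → '"1nlx"'; at [28:32] → '"rm"'.
Since nothing is captured, `findall` lists the 4 matched substrings directly.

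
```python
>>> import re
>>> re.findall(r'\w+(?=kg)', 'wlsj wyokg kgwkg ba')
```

['wyo', 'kgw']

The positive lookaround only admits positions where the adjacent text matches; those characters stay outside the span.
Matches: at [5:8] → 'wyo'; at [11:14] → 'kgw'.
Since nothing is captured, `findall` lists the 2 matched substrings directly.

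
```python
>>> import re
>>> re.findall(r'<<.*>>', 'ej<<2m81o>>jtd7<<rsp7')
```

`findall` yields the raw match text (1 of them) because the pattern has no groups.

['<<2m81o>>']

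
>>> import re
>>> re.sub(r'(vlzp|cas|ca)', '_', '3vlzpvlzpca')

'3___'

`sub` substitutes '_' at each match site.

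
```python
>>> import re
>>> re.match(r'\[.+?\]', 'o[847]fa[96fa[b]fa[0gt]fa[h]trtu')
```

`re.match` only tries the pattern at the start of the string.
Here position 0 doesn't satisfy it, so the call returns None.

None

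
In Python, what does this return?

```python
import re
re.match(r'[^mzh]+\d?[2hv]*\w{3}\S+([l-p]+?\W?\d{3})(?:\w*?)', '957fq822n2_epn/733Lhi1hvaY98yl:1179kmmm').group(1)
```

'l:117'

The match spans [0:34] → '957fq822n2_epn/733Lhi1hvaY98yl:117'.
Captured: group 1 = 'l:117'.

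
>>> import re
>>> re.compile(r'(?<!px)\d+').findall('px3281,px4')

The negative lookahead/lookbehind blocks any match where the forbidden context is present.
Matches: at [3:6] → '281'.
`findall` yields the raw match text (1 of them) because the pattern has no groups.

['281']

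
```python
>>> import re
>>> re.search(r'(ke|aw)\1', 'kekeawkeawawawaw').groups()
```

('ke',)

`\1` is not a pattern — it's the concrete string captured by group 1, re-applied verbatim.
`re.search` tries every starting position until one works.
The match spans [0:4] → 'keke'.
Captured: group 1 = 'ke'.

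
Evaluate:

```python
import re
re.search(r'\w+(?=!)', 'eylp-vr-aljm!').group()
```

The lookaround is zero-width — it requires the adjacent text to match without consuming it, so the asserted text isn't part of the match.
Unlike `match`, `search` isn't anchored — it looks for the pattern anywhere in the string.
The match spans [8:12] → 'aljm'.

'aljm'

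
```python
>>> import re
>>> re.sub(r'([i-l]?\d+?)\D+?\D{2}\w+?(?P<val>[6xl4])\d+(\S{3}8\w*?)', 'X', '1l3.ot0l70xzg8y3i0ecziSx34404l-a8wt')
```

'1Xy3Xwt'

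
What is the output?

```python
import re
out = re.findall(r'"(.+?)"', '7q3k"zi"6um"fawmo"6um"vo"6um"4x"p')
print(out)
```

With the lazy modifier that quantifier settles for the fewest repetitions that let the rest of the pattern succeed (the atoms after it are unaffected and can still be greedy).
`findall` collects group 1 from each match (4 total).

['zi', 'fawmo', 'vo', '4x']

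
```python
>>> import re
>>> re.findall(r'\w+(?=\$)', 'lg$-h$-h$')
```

Lookahead/lookbehind check context without consuming it, so the matched span excludes the asserted characters.
Since nothing is captured, `findall` lists the 3 matched substrings directly.

['lg', 'h', 'h']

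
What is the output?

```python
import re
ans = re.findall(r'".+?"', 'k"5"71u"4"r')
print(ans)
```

Lazy quantifiers expand one character at a time until the remainder of the pattern can match.
Matches: at [1:4] → '"5"'; at [7:10] → '"4"'.
`findall` yields the raw match text (2 of them) because the pattern has no groups.

['"5"', '"4"']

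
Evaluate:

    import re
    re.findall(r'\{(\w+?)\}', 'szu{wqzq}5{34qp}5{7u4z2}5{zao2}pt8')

Scanning left to right: at [3:9] match '{wqzq}', group 1 = 'wqzq'; at [10:16] match '{34qp}', group 1 = '34qp'; at [17:24] match '{7u4z2}', group 1 = '7u4z2'; at [25:31] match '{zao2}', group 1 = 'zao2'.
`findall` collects group 1 from each match (4 total).

['wqzq', '34qp', '7u4z2', 'zao2']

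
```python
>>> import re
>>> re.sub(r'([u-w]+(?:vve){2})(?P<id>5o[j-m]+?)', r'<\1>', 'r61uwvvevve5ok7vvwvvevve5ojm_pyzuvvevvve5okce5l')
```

'r61<uwvvevve>7<vvwvvevve>m_pyzuvvevvve5okce5l'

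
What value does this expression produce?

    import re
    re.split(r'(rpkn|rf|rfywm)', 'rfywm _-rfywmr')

['', 'rf', 'ywm _-', 'rf', 'ywmr']

Alternation isn't longest-match — the leftmost alternative that fits at this position is chosen.
Matches to split on: at [0:2] → 'rf'; at [8:10] → 'rf'.
`re.split` interleaves the captured-group text with the surrounding fragments.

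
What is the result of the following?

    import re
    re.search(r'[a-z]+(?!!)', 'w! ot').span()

(3, 5)

A negative assertion filters positions out without eating any characters.
The match spans [3:5] → 'ot'.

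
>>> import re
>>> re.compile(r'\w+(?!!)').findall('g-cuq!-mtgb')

The negative lookaround is zero-width — it rules out positions where the adjacent text would match, without consuming anything.
With no groups in the pattern, `findall` gives back each whole match — 3 here.

['g', 'cu', 'mtgb']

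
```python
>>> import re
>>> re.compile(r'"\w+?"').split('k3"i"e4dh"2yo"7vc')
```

['k3', 'e4dh', '7vc']

Matches to split on: at [2:5] → '"i"'; at [9:14] → '"2yo"'.
The string is cut at each match, leaving 3 pieces.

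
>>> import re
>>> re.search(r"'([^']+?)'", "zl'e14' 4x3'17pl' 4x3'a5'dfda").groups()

('e14',)

`re.search` tries every starting position until one works.
The match spans [2:7] → "'e14'".
Captured: group 1 = 'e14'.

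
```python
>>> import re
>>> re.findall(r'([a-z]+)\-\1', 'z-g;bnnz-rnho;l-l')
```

['l']

A backreference is literal: `\1` must see the identical characters the first group matched.
Scanning left to right: at [14:17] match 'l-l', group 1 = 'l'.
Because there's exactly one group, `findall` drops the full match and keeps group 1 from the one hit.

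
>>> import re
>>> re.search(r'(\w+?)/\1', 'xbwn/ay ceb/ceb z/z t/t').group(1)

A backreference is literal: `\1` must see the identical characters the first group matched.
`re.search` scans for the first position where the pattern succeeds.
The match spans [8:15] → 'ceb/ceb'.
Captured: group 1 = 'ceb'.

'ceb'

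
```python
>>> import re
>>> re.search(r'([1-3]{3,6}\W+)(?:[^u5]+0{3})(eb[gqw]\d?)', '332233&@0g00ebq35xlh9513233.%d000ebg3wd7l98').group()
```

This matches 3 to 6 of a character in [1-3], then one or more of a non-word character (captured); then one or more of any character except [u5], then exactly 3 of the literal '0' (non-capturing group); then the literal 'eb', then one of [gqw], then optionally a digit (captured).
The match spans [22:37] → '13233.%d000ebg3'.

'13233.%d000ebg3'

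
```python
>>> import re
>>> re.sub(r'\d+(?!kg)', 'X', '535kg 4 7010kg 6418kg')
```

'X5kg X X0kg X8kg'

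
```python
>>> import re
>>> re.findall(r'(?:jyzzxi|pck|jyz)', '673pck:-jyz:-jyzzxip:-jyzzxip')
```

['pck', 'jyz', 'jyzzxi', 'jyzzxi']

Branches in `(...|...)` are attempted left-to-right; the first branch that allows the whole pattern to succeed is taken.
Walking the string: at [3:6] → 'pck'; at [8:11] → 'jyz'; at [13:19] → 'jyzzxi'; at [22:28] → 'jyzzxi'.
With no groups in the pattern, `findall` gives back each whole match — 4 here.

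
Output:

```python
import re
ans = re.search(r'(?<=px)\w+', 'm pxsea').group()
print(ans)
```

sea

The positive lookaround only admits positions where the adjacent text matches; those characters stay outside the span.
Unlike `match`, `search` isn't anchored — it looks for the pattern anywhere in the string.
The match spans [4:7] → 'sea'.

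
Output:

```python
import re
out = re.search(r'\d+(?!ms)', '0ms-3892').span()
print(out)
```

(4, 8)

Because the assertion is negative and zero-width, positions next to the forbidden text are skipped.
The match spans [4:8] → '3892'.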